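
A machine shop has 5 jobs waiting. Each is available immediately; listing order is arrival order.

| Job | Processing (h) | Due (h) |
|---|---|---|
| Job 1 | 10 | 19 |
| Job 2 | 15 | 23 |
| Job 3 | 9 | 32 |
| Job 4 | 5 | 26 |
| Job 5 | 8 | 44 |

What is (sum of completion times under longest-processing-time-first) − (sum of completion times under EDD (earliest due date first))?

12

LPT (decreasing processing time): Job 2 Job 1 Job 3 Job 5 Job 4.
Job 2: 0→15
Job 1: 15→25
Job 3: 25→34
Job 5: 34→42
Job 4: 42→47
Sum = 15+25+34+42+47 = 163.
EDD (increasing due date): Job 1 Job 2 Job 4 Job 3 Job 5.
Job 1: 0→10
Job 2: 10→25
Job 4: 25→30
Job 3: 30→39
Job 5: 39→47
Sum = 10+25+30+39+47 = 151.
Difference = 163 − 151 = 12.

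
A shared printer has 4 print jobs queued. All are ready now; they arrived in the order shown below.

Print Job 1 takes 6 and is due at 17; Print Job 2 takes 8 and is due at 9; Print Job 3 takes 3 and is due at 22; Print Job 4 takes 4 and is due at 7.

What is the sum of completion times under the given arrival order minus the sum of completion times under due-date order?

3

FIFO (arrival order): Print Job 1 Print Job 2 Print Job 3 Print Job 4.
Print Job 1: 0→6
Print Job 2: 6→14
Print Job 3: 14→17
Print Job 4: 17→21
Sum = 6+14+17+21 = 58.
EDD (increasing due date): Print Job 4 Print Job 2 Print Job 1 Print Job 3.
Print Job 4: 0→4
Print Job 2: 4→12
Print Job 1: 12→18
Print Job 3: 18→21
Sum = 4+12+18+21 = 55.
Difference = 58 − 55 = 3.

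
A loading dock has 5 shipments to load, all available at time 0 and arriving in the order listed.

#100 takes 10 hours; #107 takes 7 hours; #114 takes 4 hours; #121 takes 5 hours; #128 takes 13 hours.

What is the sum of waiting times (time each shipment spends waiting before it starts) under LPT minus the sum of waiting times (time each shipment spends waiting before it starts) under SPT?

LPT (decreasing processing time): #128 #100 #107 #121 #114.
#128: waits 0, runs 0→13
#100: waits 13, runs 13→23
#107: waits 23, runs 23→30
#121: waits 30, runs 30→35
#114: waits 35, runs 35→39
Sum = 0+13+23+30+35 = 101.
SPT (increasing processing time): #114 #121 #107 #100 #128.
#114: waits 0, runs 0→4
#121: waits 4, runs 4→9
#107: waits 9, runs 9→16
#100: waits 16, runs 16→26
#128: waits 26, runs 26→39
Sum = 0+4+9+16+26 = 55.
Difference = 101 − 55 = 46.

46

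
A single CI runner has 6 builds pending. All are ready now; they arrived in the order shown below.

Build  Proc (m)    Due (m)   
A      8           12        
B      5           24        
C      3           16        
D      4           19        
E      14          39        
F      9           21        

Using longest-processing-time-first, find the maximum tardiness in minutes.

27

LPT (decreasing processing time): E F A B D C.
E: 0→14, due 39, tardiness 0
F: 14→23, due 21, tardiness 2
A: 23→31, due 12, tardiness 19
B: 31→36, due 24, tardiness 12
D: 36→40, due 19, tardiness 21
C: 40→43, due 16, tardiness 27
Maximum = 27.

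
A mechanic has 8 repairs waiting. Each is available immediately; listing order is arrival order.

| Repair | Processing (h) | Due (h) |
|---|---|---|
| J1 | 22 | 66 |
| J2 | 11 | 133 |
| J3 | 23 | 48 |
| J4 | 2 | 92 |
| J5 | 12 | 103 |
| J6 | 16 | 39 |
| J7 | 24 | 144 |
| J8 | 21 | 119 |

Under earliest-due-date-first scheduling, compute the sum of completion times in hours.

EDD (increasing due date): J6 J3 J1 J4 J5 J8 J2 J7.
J6: 0→16
J3: 16→39
J1: 39→61
J4: 61→63
J5: 63→75
J8: 75→96
J2: 96→107
J7: 107→131
Sum = 16+39+61+63+75+96+107+131 = 588.

588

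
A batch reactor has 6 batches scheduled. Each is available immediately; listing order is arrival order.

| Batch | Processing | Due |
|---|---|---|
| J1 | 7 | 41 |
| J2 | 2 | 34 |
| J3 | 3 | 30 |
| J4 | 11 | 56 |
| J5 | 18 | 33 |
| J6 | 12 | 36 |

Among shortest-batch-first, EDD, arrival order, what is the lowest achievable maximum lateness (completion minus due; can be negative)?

SPT (increasing processing time): J2 J3 J1 J4 J6 J5.
J2: 0→2, due 34, lateness -32
J3: 2→5, due 30, lateness -25
J1: 5→12, due 41, lateness -29
J4: 12→23, due 56, lateness -33
J6: 23→35, due 36, lateness -1
J5: 35→53, due 33, lateness 20
Maximum = 20.
EDD (increasing due date): J3 J5 J2 J6 J1 J4.
J3: 0→3, due 30, lateness -27
J5: 3→21, due 33, lateness -12
J2: 21→23, due 34, lateness -11
J6: 23→35, due 36, lateness -1
J1: 35→42, due 41, lateness 1
J4: 42→53, due 56, lateness -3
Maximum = 1.
FIFO (arrival order): J1 J2 J3 J4 J5 J6.
J1: 0→7, due 41, lateness -34
J2: 7→9, due 34, lateness -25
J3: 9→12, due 30, lateness -18
J4: 12→23, due 56, lateness -33
J5: 23→41, due 33, lateness 8
J6: 41→53, due 36, lateness 17
Maximum = 17.
SPT 20, EDD 1, FIFO 17 → minimum 1.

1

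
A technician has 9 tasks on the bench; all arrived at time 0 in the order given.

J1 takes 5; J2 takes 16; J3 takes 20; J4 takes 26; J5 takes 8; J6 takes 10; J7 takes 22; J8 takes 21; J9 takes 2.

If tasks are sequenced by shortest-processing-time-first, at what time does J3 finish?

SPT (increasing processing time): J9 J1 J5 J6 J2 J3 J8 J7 J4.
J9: 0→2
J1: 2→7
J5: 7→15
J6: 15→25
J2: 25→41
J3: 41→61

61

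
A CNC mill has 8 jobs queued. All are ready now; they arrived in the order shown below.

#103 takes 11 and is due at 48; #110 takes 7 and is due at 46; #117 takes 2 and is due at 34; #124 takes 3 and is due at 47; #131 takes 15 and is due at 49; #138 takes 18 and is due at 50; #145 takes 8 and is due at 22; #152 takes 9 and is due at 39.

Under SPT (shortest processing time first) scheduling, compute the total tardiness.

SPT (increasing processing time): #117 #124 #110 #145 #152 #103 #131 #138.
#117: 0→2, due 34, tardiness 0
#124: 2→5, due 47, tardiness 0
#110: 5→12, due 46, tardiness 0
#145: 12→20, due 22, tardiness 0
#152: 20→29, due 39, tardiness 0
#103: 29→40, due 48, tardiness 0
#131: 40→55, due 49, tardiness 6
#138: 55→73, due 50, tardiness 23
Sum = 0+0+0+0+0+0+6+23 = 29.

29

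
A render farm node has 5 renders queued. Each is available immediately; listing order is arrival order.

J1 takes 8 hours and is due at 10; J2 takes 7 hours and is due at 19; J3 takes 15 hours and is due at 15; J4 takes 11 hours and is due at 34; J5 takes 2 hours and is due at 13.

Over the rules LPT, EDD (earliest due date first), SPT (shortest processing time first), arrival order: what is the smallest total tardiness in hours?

32

LPT (decreasing processing time): J3 J4 J1 J2 J5.
J3: 0→15, due 15, tardiness 0
J4: 15→26, due 34, tardiness 0
J1: 26→34, due 10, tardiness 24
J2: 34→41, due 19, tardiness 22
J5: 41→43, due 13, tardiness 30
Sum = 0+0+24+22+30 = 76.
EDD (increasing due date): J1 J5 J3 J2 J4.
J1: 0→8, due 10, tardiness 0
J5: 8→10, due 13, tardiness 0
J3: 10→25, due 15, tardiness 10
J2: 25→32, due 19, tardiness 13
J4: 32→43, due 34, tardiness 9
Sum = 0+0+10+13+9 = 32.
SPT (increasing processing time): J5 J2 J1 J4 J3.
J5: 0→2, due 13, tardiness 0
J2: 2→9, due 19, tardiness 0
J1: 9→17, due 10, tardiness 7
J4: 17→28, due 34, tardiness 0
J3: 28→43, due 15, tardiness 28
Sum = 0+0+7+0+28 = 35.
FIFO (arrival order): J1 J2 J3 J4 J5.
J1: 0→8, due 10, tardiness 0
J2: 8→15, due 19, tardiness 0
J3: 15→30, due 15, tardiness 15
J4: 30→41, due 34, tardiness 7
J5: 41→43, due 13, tardiness 30
Sum = 0+0+15+7+30 = 52.
LPT 76, EDD 32, SPT 35, FIFO 52 → minimum 32.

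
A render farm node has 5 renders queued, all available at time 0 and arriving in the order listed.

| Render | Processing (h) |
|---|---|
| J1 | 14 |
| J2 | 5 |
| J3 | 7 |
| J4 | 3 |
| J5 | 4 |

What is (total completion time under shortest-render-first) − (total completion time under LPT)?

-50

SPT (increasing processing time): J4 J5 J2 J3 J1.
J4: 0→3
J5: 3→7
J2: 7→12
J3: 12→19
J1: 19→33
Sum = 3+7+12+19+33 = 74.
LPT (decreasing processing time): J1 J3 J2 J5 J4.
J1: 0→14
J3: 14→21
J2: 21→26
J5: 26→30
J4: 30→33
Sum = 14+21+26+30+33 = 124.
Difference = 74 − 124 = -50.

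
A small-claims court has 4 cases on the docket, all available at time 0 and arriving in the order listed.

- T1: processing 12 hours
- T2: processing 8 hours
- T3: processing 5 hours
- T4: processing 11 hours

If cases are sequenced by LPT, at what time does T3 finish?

36

LPT (decreasing processing time): T1 T4 T2 T3.
T1: 0→12
T4: 12→23
T2: 23→31
T3: 31→36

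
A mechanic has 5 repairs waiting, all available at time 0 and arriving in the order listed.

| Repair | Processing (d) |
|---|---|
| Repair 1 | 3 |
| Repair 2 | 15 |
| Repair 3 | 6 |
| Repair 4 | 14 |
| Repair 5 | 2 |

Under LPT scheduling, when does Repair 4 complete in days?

LPT (decreasing processing time): Repair 2 Repair 4 Repair 3 Repair 1 Repair 5.
Repair 2: 0→15
Repair 4: 15→29

29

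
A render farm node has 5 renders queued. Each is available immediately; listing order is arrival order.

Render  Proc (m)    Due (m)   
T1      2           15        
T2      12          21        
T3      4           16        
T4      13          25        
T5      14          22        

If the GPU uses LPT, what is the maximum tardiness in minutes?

30

LPT (decreasing processing time): T5 T4 T2 T3 T1.
T5: 0→14, due 22, tardiness 0
T4: 14→27, due 25, tardiness 2
T2: 27→39, due 21, tardiness 18
T3: 39→43, due 16, tardiness 27
T1: 43→45, due 15, tardiness 30
Maximum = 30.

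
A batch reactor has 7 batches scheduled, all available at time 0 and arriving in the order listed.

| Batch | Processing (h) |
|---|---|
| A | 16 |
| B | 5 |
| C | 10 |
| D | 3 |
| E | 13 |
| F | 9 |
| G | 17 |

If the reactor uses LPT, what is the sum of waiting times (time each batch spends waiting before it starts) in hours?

287

LPT (decreasing processing time): G A E C F B D.
G: waits 0, runs 0→17
A: waits 17, runs 17→33
E: waits 33, runs 33→46
C: waits 46, runs 46→56
F: waits 56, runs 56→65
B: waits 65, runs 65→70
D: waits 70, runs 70→73
Sum = 0+17+33+46+56+65+70 = 287.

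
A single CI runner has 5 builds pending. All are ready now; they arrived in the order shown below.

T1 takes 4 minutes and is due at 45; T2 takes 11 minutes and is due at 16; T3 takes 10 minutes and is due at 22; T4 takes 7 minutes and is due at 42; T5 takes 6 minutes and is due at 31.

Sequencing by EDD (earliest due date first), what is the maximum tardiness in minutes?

EDD (increasing due date): T2 T3 T5 T4 T1.
T2: 0→11, due 16, tardiness 0
T3: 11→21, due 22, tardiness 0
T5: 21→27, due 31, tardiness 0
T4: 27→34, due 42, tardiness 0
T1: 34→38, due 45, tardiness 0
Maximum = 0.

0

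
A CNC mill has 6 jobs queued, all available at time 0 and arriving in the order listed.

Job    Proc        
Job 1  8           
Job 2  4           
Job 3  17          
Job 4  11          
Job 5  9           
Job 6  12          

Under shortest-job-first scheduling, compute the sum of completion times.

174

SPT (increasing processing time): Job 2 Job 1 Job 5 Job 4 Job 6 Job 3.
Job 2: 0→4
Job 1: 4→12
Job 5: 12→21
Job 4: 21→32
Job 6: 32→44
Job 3: 44→61
Sum = 4+12+21+32+44+61 = 174.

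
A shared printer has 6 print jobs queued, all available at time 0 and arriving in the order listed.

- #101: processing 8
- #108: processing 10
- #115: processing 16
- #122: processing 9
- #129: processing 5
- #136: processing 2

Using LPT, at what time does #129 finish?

LPT (decreasing processing time): #115 #108 #122 #101 #129 #136.
#115: 0→16
#108: 16→26
#122: 26→35
#101: 35→43
#129: 43→48

48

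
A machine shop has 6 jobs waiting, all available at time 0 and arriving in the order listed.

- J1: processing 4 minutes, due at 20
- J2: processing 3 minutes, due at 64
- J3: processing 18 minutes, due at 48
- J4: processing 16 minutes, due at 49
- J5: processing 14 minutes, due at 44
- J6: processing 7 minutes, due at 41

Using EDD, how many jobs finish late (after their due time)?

1

EDD (increasing due date): J1 J6 J5 J3 J4 J2.
J1: 0→4, due 20, tardiness 0
J6: 4→11, due 41, tardiness 0
J5: 11→25, due 44, tardiness 0
J3: 25→43, due 48, tardiness 0
J4: 43→59, due 49, tardiness 10
J2: 59→62, due 64, tardiness 0
Late jobs: 1.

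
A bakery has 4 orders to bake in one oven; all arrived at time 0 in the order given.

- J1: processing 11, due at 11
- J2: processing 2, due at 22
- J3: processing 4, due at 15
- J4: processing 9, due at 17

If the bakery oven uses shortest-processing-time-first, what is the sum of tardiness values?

SPT (increasing processing time): J2 J3 J4 J1.
J2: 0→2, due 22, tardiness 0
J3: 2→6, due 15, tardiness 0
J4: 6→15, due 17, tardiness 0
J1: 15→26, due 11, tardiness 15
Sum = 0+0+0+15 = 15.

15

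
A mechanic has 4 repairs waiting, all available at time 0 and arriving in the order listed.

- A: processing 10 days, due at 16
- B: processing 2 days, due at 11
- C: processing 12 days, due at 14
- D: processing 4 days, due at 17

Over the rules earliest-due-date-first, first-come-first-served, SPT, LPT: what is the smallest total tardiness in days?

EDD (increasing due date): B C A D.
B: 0→2, due 11, tardiness 0
C: 2→14, due 14, tardiness 0
A: 14→24, due 16, tardiness 8
D: 24→28, due 17, tardiness 11
Sum = 0+0+8+11 = 19.
FIFO (arrival order): A B C D.
A: 0→10, due 16, tardiness 0
B: 10→12, due 11, tardiness 1
C: 12→24, due 14, tardiness 10
D: 24→28, due 17, tardiness 11
Sum = 0+1+10+11 = 22.
SPT (increasing processing time): B D A C.
B: 0→2, due 11, tardiness 0
D: 2→6, due 17, tardiness 0
A: 6→16, due 16, tardiness 0
C: 16→28, due 14, tardiness 14
Sum = 0+0+0+14 = 14.
LPT (decreasing processing time): C A D B.
C: 0→12, due 14, tardiness 0
A: 12→22, due 16, tardiness 6
D: 22→26, due 17, tardiness 9
B: 26→28, due 11, tardiness 17
Sum = 0+6+9+17 = 32.
EDD 19, FIFO 22, SPT 14, LPT 32 → minimum 14.

14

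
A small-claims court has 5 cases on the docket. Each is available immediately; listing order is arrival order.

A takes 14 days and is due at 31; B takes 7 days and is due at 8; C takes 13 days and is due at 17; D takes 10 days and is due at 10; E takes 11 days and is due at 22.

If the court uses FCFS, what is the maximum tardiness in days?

34

FIFO (arrival order): A B C D E.
A: 0→14, due 31, tardiness 0
B: 14→21, due 8, tardiness 13
C: 21→34, due 17, tardiness 17
D: 34→44, due 10, tardiness 34
E: 44→55, due 22, tardiness 33
Maximum = 34.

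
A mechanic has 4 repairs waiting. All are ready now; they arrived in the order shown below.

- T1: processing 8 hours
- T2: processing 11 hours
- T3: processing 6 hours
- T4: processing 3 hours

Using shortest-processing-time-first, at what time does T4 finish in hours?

3

SPT (increasing processing time): T4 T3 T1 T2.
T4: 0→3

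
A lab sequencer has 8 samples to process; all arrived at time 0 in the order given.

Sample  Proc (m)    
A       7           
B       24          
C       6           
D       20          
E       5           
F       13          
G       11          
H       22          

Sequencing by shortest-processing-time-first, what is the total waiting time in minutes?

251

SPT (increasing processing time): E C A G F D H B.
E: waits 0, runs 0→5
C: waits 5, runs 5→11
A: waits 11, runs 11→18
G: waits 18, runs 18→29
F: waits 29, runs 29→42
D: waits 42, runs 42→62
H: waits 62, runs 62→84
B: waits 84, runs 84→108
Sum = 0+5+11+18+29+42+62+84 = 251.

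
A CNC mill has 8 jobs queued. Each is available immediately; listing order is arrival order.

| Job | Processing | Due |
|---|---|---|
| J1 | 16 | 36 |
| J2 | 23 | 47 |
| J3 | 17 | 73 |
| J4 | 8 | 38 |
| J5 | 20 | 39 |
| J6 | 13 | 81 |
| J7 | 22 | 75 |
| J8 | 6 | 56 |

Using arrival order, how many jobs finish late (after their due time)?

5

FIFO (arrival order): J1 J2 J3 J4 J5 J6 J7 J8.
J1: 0→16, due 36, tardiness 0
J2: 16→39, due 47, tardiness 0
J3: 39→56, due 73, tardiness 0
J4: 56→64, due 38, tardiness 26
J5: 64→84, due 39, tardiness 45
J6: 84→97, due 81, tardiness 16
J7: 97→119, due 75, tardiness 44
J8: 119→125, due 56, tardiness 69
Late jobs: 5.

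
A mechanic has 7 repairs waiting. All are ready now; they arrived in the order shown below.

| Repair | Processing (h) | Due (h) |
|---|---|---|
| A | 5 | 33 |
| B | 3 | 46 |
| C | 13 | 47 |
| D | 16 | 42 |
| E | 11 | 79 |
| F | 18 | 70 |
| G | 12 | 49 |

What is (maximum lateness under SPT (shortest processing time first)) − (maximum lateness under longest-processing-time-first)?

SPT (increasing processing time): B A E G C D F.
B: 0→3, due 46, lateness -43
A: 3→8, due 33, lateness -25
E: 8→19, due 79, lateness -60
G: 19→31, due 49, lateness -18
C: 31→44, due 47, lateness -3
D: 44→60, due 42, lateness 18
F: 60→78, due 70, lateness 8
Maximum = 18.
LPT (decreasing processing time): F D C G E A B.
F: 0→18, due 70, lateness -52
D: 18→34, due 42, lateness -8
C: 34→47, due 47, lateness 0
G: 47→59, due 49, lateness 10
E: 59→70, due 79, lateness -9
A: 70→75, due 33, lateness 42
B: 75→78, due 46, lateness 32
Maximum = 42.
Difference = 18 − 42 = -24.

-24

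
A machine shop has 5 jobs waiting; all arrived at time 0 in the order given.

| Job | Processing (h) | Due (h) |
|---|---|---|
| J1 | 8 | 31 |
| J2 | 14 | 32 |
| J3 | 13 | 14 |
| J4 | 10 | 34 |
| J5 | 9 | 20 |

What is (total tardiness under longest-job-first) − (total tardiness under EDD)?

LPT (decreasing processing time): J2 J3 J4 J5 J1.
J2: 0→14, due 32, tardiness 0
J3: 14→27, due 14, tardiness 13
J4: 27→37, due 34, tardiness 3
J5: 37→46, due 20, tardiness 26
J1: 46→54, due 31, tardiness 23
Sum = 0+13+3+26+23 = 65.
EDD (increasing due date): J3 J5 J1 J2 J4.
J3: 0→13, due 14, tardiness 0
J5: 13→22, due 20, tardiness 2
J1: 22→30, due 31, tardiness 0
J2: 30→44, due 32, tardiness 12
J4: 44→54, due 34, tardiness 20
Sum = 0+2+0+12+20 = 34.
Difference = 65 − 34 = 31.

31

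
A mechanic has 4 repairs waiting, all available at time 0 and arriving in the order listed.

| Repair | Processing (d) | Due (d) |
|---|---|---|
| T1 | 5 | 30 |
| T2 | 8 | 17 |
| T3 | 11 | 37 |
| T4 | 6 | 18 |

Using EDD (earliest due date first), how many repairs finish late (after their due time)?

EDD (increasing due date): T2 T4 T1 T3.
T2: 0→8, due 17, tardiness 0
T4: 8→14, due 18, tardiness 0
T1: 14→19, due 30, tardiness 0
T3: 19→30, due 37, tardiness 0
Late repairs: 0.

0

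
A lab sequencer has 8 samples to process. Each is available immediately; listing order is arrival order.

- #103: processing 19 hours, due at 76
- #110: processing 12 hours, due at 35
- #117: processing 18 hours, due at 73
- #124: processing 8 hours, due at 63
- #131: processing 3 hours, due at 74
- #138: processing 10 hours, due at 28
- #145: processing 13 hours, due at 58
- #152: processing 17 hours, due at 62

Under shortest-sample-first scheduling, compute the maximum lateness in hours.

SPT (increasing processing time): #131 #124 #138 #110 #145 #152 #117 #103.
#131: 0→3, due 74, lateness -71
#124: 3→11, due 63, lateness -52
#138: 11→21, due 28, lateness -7
#110: 21→33, due 35, lateness -2
#145: 33→46, due 58, lateness -12
#152: 46→63, due 62, lateness 1
#117: 63→81, due 73, lateness 8
#103: 81→100, due 76, lateness 24
Maximum = 24.

24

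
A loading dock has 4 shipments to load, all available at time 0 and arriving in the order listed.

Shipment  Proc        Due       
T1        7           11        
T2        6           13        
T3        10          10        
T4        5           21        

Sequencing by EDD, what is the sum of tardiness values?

23

EDD (increasing due date): T3 T1 T2 T4.
T3: 0→10, due 10, tardiness 0
T1: 10→17, due 11, tardiness 6
T2: 17→23, due 13, tardiness 10
T4: 23→28, due 21, tardiness 7
Sum = 0+6+10+7 = 23.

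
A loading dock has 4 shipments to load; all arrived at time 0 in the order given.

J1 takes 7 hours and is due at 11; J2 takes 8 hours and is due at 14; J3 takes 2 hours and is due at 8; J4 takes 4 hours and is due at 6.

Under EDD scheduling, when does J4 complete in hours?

4

EDD (increasing due date): J4 J3 J1 J2.
J4: 0→4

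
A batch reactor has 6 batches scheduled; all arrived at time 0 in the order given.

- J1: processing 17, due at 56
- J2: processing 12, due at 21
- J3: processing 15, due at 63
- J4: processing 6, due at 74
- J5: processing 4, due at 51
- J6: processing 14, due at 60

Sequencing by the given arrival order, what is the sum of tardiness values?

FIFO (arrival order): J1 J2 J3 J4 J5 J6.
J1: 0→17, due 56, tardiness 0
J2: 17→29, due 21, tardiness 8
J3: 29→44, due 63, tardiness 0
J4: 44→50, due 74, tardiness 0
J5: 50→54, due 51, tardiness 3
J6: 54→68, due 60, tardiness 8
Sum = 0+8+0+0+3+8 = 19.

19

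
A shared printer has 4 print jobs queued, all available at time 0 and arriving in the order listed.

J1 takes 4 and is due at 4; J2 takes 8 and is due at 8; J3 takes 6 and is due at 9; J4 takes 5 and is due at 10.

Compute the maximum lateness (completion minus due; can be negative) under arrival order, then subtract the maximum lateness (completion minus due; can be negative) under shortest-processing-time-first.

-2

FIFO (arrival order): J1 J2 J3 J4.
J1: 0→4, due 4, lateness 0
J2: 4→12, due 8, lateness 4
J3: 12→18, due 9, lateness 9
J4: 18→23, due 10, lateness 13
Maximum = 13.
SPT (increasing processing time): J1 J4 J3 J2.
J1: 0→4, due 4, lateness 0
J4: 4→9, due 10, lateness -1
J3: 9→15, due 9, lateness 6
J2: 15→23, due 8, lateness 15
Maximum = 15.
Difference = 13 − 15 = -2.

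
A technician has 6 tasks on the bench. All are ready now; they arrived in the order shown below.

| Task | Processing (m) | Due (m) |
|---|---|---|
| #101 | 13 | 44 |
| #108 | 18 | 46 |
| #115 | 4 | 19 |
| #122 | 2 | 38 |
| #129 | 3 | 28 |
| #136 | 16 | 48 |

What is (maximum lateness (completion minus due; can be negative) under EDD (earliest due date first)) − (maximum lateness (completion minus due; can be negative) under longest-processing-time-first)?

-24

EDD (increasing due date): #115 #129 #122 #101 #108 #136.
#115: 0→4, due 19, lateness -15
#129: 4→7, due 28, lateness -21
#122: 7→9, due 38, lateness -29
#101: 9→22, due 44, lateness -22
#108: 22→40, due 46, lateness -6
#136: 40→56, due 48, lateness 8
Maximum = 8.
LPT (decreasing processing time): #108 #136 #101 #115 #129 #122.
#108: 0→18, due 46, lateness -28
#136: 18→34, due 48, lateness -14
#101: 34→47, due 44, lateness 3
#115: 47→51, due 19, lateness 32
#129: 51→54, due 28, lateness 26
#122: 54→56, due 38, lateness 18
Maximum = 32.
Difference = 8 − 32 = -24.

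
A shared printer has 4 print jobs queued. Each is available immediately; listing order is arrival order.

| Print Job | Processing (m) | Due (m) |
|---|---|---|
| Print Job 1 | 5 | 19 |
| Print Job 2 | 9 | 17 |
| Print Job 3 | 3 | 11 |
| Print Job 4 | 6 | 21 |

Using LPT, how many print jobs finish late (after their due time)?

2

LPT (decreasing processing time): Print Job 2 Print Job 4 Print Job 1 Print Job 3.
Print Job 2: 0→9, due 17, tardiness 0
Print Job 4: 9→15, due 21, tardiness 0
Print Job 1: 15→20, due 19, tardiness 1
Print Job 3: 20→23, due 11, tardiness 12
Late print jobs: 2.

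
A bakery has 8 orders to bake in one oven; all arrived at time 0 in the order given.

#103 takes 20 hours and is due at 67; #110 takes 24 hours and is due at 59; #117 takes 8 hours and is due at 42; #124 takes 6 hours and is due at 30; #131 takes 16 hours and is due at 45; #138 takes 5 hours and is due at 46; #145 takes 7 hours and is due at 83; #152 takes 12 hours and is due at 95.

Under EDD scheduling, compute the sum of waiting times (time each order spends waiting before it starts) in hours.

EDD (increasing due date): #124 #117 #131 #138 #110 #103 #145 #152.
#124: waits 0, runs 0→6
#117: waits 6, runs 6→14
#131: waits 14, runs 14→30
#138: waits 30, runs 30→35
#110: waits 35, runs 35→59
#103: waits 59, runs 59→79
#145: waits 79, runs 79→86
#152: waits 86, runs 86→98
Sum = 0+6+14+30+35+59+79+86 = 309.

309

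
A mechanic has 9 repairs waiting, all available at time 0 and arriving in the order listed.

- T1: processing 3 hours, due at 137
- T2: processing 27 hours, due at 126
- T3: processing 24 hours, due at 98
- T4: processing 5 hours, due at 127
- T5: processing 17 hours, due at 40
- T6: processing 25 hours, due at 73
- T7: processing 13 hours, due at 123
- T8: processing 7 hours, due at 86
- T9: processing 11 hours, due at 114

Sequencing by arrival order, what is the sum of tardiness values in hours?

FIFO (arrival order): T1 T2 T3 T4 T5 T6 T7 T8 T9.
T1: 0→3, due 137, tardiness 0
T2: 3→30, due 126, tardiness 0
T3: 30→54, due 98, tardiness 0
T4: 54→59, due 127, tardiness 0
T5: 59→76, due 40, tardiness 36
T6: 76→101, due 73, tardiness 28
T7: 101→114, due 123, tardiness 0
T8: 114→121, due 86, tardiness 35
T9: 121→132, due 114, tardiness 18
Sum = 0+0+0+0+36+28+0+35+18 = 117.

117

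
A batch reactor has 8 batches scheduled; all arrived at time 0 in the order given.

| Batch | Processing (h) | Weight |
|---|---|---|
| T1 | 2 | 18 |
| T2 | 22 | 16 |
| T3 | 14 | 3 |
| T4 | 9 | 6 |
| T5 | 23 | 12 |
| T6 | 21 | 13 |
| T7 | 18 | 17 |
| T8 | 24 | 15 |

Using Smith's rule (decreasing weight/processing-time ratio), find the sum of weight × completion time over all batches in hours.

5554

WSPT (decreasing weight/processing-time ratio): T1 T7 T2 T4 T8 T6 T5 T3.
T1: finishes 2, weight 18, w·C = 36
T7: finishes 20, weight 17, w·C = 340
T2: finishes 42, weight 16, w·C = 672
T4: finishes 51, weight 6, w·C = 306
T8: finishes 75, weight 15, w·C = 1125
T6: finishes 96, weight 13, w·C = 1248
T5: finishes 119, weight 12, w·C = 1428
T3: finishes 133, weight 3, w·C = 399
Sum = 36+340+672+306+1125+1248+1428+399 = 5554.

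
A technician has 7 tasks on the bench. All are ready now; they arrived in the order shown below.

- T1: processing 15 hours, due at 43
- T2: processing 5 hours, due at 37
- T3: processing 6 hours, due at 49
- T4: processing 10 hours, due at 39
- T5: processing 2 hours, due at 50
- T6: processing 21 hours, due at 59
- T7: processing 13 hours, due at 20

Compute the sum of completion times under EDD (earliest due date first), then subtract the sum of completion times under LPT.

EDD (increasing due date): T7 T2 T4 T1 T3 T5 T6.
T7: 0→13
T2: 13→18
T4: 18→28
T1: 28→43
T3: 43→49
T5: 49→51
T6: 51→72
Sum = 13+18+28+43+49+51+72 = 274.
LPT (decreasing processing time): T6 T1 T7 T4 T3 T2 T5.
T6: 0→21
T1: 21→36
T7: 36→49
T4: 49→59
T3: 59→65
T2: 65→70
T5: 70→72
Sum = 21+36+49+59+65+70+72 = 372.
Difference = 274 − 372 = -98.

-98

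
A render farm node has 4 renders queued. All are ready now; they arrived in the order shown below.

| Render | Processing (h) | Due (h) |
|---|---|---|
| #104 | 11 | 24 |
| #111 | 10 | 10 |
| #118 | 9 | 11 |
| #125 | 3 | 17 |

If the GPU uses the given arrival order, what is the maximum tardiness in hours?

FIFO (arrival order): #104 #111 #118 #125.
#104: 0→11, due 24, tardiness 0
#111: 11→21, due 10, tardiness 11
#118: 21→30, due 11, tardiness 19
#125: 30→33, due 17, tardiness 16
Maximum = 19.

19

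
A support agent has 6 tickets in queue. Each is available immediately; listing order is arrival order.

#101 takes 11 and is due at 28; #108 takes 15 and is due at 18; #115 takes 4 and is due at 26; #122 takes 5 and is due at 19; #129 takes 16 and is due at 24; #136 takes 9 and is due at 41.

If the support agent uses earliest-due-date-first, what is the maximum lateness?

EDD (increasing due date): #108 #122 #129 #115 #101 #136.
#108: 0→15, due 18, lateness -3
#122: 15→20, due 19, lateness 1
#129: 20→36, due 24, lateness 12
#115: 36→40, due 26, lateness 14
#101: 40→51, due 28, lateness 23
#136: 51→60, due 41, lateness 19
Maximum = 23.

23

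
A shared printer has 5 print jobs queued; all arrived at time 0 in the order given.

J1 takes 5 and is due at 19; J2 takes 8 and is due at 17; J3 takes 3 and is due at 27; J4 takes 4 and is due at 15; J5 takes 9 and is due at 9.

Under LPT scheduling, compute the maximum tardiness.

11

LPT (decreasing processing time): J5 J2 J1 J4 J3.
J5: 0→9, due 9, tardiness 0
J2: 9→17, due 17, tardiness 0
J1: 17→22, due 19, tardiness 3
J4: 22→26, due 15, tardiness 11
J3: 26→29, due 27, tardiness 2
Maximum = 11.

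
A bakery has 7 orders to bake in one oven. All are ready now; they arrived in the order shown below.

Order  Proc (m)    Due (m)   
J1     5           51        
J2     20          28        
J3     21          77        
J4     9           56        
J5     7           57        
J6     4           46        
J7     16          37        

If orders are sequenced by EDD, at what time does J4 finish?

54

EDD (increasing due date): J2 J7 J6 J1 J4 J5 J3.
J2: 0→20
J7: 20→36
J6: 36→40
J1: 40→45
J4: 45→54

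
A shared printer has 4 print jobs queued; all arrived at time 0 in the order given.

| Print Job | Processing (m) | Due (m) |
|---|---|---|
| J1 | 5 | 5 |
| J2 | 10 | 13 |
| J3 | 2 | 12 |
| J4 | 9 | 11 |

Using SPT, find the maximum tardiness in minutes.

13

SPT (increasing processing time): J3 J1 J4 J2.
J3: 0→2, due 12, tardiness 0
J1: 2→7, due 5, tardiness 2
J4: 7→16, due 11, tardiness 5
J2: 16→26, due 13, tardiness 13
Maximum = 13.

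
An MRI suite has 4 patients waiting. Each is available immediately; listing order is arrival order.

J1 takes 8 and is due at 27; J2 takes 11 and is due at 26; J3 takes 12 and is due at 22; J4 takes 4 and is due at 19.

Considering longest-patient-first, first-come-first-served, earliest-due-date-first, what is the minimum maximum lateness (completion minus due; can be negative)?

LPT (decreasing processing time): J3 J2 J1 J4.
J3: 0→12, due 22, lateness -10
J2: 12→23, due 26, lateness -3
J1: 23→31, due 27, lateness 4
J4: 31→35, due 19, lateness 16
Maximum = 16.
FIFO (arrival order): J1 J2 J3 J4.
J1: 0→8, due 27, lateness -19
J2: 8→19, due 26, lateness -7
J3: 19→31, due 22, lateness 9
J4: 31→35, due 19, lateness 16
Maximum = 16.
EDD (increasing due date): J4 J3 J2 J1.
J4: 0→4, due 19, lateness -15
J3: 4→16, due 22, lateness -6
J2: 16→27, due 26, lateness 1
J1: 27→35, due 27, lateness 8
Maximum = 8.
LPT 16, FIFO 16, EDD 8 → minimum 8.

8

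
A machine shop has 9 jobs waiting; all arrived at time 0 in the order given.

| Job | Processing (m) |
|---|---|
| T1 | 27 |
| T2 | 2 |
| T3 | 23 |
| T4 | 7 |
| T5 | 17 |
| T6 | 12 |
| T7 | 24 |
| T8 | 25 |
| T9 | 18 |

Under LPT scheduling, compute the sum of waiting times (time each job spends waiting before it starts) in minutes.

LPT (decreasing processing time): T1 T8 T7 T3 T9 T5 T6 T4 T2.
T1: waits 0, runs 0→27
T8: waits 27, runs 27→52
T7: waits 52, runs 52→76
T3: waits 76, runs 76→99
T9: waits 99, runs 99→117
T5: waits 117, runs 117→134
T6: waits 134, runs 134→146
T4: waits 146, runs 146→153
T2: waits 153, runs 153→155
Sum = 0+27+52+76+99+117+134+146+153 = 804.

804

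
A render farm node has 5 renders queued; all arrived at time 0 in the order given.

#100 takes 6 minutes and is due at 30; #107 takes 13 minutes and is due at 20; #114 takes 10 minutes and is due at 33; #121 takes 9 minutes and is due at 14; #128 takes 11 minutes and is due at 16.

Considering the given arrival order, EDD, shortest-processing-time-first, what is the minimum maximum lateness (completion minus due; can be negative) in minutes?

FIFO (arrival order): #100 #107 #114 #121 #128.
#100: 0→6, due 30, lateness -24
#107: 6→19, due 20, lateness -1
#114: 19→29, due 33, lateness -4
#121: 29→38, due 14, lateness 24
#128: 38→49, due 16, lateness 33
Maximum = 33.
EDD (increasing due date): #121 #128 #107 #100 #114.
#121: 0→9, due 14, lateness -5
#128: 9→20, due 16, lateness 4
#107: 20→33, due 20, lateness 13
#100: 33→39, due 30, lateness 9
#114: 39→49, due 33, lateness 16
Maximum = 16.
SPT (increasing processing time): #100 #121 #114 #128 #107.
#100: 0→6, due 30, lateness -24
#121: 6→15, due 14, lateness 1
#114: 15→25, due 33, lateness -8
#128: 25→36, due 16, lateness 20
#107: 36→49, due 20, lateness 29
Maximum = 29.
FIFO 33, EDD 16, SPT 29 → minimum 16.

16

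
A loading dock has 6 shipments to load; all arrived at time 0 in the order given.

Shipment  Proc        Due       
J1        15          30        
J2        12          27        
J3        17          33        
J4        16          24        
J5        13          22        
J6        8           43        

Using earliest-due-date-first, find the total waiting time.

212

EDD (increasing due date): J5 J4 J2 J1 J3 J6.
J5: waits 0, runs 0→13
J4: waits 13, runs 13→29
J2: waits 29, runs 29→41
J1: waits 41, runs 41→56
J3: waits 56, runs 56→73
J6: waits 73, runs 73→81
Sum = 0+13+29+41+56+73 = 212.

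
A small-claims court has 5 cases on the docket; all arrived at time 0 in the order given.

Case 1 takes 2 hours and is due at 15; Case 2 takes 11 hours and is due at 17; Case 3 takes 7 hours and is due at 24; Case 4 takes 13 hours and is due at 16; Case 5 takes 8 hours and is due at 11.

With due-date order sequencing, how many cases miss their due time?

3

EDD (increasing due date): Case 5 Case 1 Case 4 Case 2 Case 3.
Case 5: 0→8, due 11, tardiness 0
Case 1: 8→10, due 15, tardiness 0
Case 4: 10→23, due 16, tardiness 7
Case 2: 23→34, due 17, tardiness 17
Case 3: 34→41, due 24, tardiness 17
Late cases: 3.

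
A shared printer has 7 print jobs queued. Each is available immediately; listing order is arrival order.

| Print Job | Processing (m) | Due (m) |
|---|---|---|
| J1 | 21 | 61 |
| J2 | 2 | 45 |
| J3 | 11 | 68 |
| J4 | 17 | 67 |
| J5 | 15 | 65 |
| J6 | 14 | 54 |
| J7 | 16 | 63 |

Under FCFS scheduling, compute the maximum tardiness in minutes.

FIFO (arrival order): J1 J2 J3 J4 J5 J6 J7.
J1: 0→21, due 61, tardiness 0
J2: 21→23, due 45, tardiness 0
J3: 23→34, due 68, tardiness 0
J4: 34→51, due 67, tardiness 0
J5: 51→66, due 65, tardiness 1
J6: 66→80, due 54, tardiness 26
J7: 80→96, due 63, tardiness 33
Maximum = 33.

33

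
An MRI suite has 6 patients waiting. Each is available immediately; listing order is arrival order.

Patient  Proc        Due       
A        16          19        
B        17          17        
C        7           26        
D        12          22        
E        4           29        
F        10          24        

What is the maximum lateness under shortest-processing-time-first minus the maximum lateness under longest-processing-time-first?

12

SPT (increasing processing time): E C F D A B.
E: 0→4, due 29, lateness -25
C: 4→11, due 26, lateness -15
F: 11→21, due 24, lateness -3
D: 21→33, due 22, lateness 11
A: 33→49, due 19, lateness 30
B: 49→66, due 17, lateness 49
Maximum = 49.
LPT (decreasing processing time): B A D F C E.
B: 0→17, due 17, lateness 0
A: 17→33, due 19, lateness 14
D: 33→45, due 22, lateness 23
F: 45→55, due 24, lateness 31
C: 55→62, due 26, lateness 36
E: 62→66, due 29, lateness 37
Maximum = 37.
Difference = 49 − 37 = 12.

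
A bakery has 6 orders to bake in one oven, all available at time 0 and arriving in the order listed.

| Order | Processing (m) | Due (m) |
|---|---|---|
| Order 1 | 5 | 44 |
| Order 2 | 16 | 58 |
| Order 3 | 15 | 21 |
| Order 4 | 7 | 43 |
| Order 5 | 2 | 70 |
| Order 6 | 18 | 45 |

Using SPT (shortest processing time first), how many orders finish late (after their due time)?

SPT (increasing processing time): Order 5 Order 1 Order 4 Order 3 Order 2 Order 6.
Order 5: 0→2, due 70, tardiness 0
Order 1: 2→7, due 44, tardiness 0
Order 4: 7→14, due 43, tardiness 0
Order 3: 14→29, due 21, tardiness 8
Order 2: 29→45, due 58, tardiness 0
Order 6: 45→63, due 45, tardiness 18
Late orders: 2.

2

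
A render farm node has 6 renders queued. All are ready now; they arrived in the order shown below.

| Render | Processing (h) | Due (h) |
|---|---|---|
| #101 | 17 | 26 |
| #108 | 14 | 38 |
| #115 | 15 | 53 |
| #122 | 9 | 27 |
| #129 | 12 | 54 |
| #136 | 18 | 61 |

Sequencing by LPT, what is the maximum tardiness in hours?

LPT (decreasing processing time): #136 #101 #115 #108 #129 #122.
#136: 0→18, due 61, tardiness 0
#101: 18→35, due 26, tardiness 9
#115: 35→50, due 53, tardiness 0
#108: 50→64, due 38, tardiness 26
#129: 64→76, due 54, tardiness 22
#122: 76→85, due 27, tardiness 58
Maximum = 58.

58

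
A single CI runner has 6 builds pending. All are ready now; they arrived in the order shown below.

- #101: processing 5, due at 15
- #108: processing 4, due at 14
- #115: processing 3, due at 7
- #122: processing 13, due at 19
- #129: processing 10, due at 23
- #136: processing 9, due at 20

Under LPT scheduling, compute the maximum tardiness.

37

LPT (decreasing processing time): #122 #129 #136 #101 #108 #115.
#122: 0→13, due 19, tardiness 0
#129: 13→23, due 23, tardiness 0
#136: 23→32, due 20, tardiness 12
#101: 32→37, due 15, tardiness 22
#108: 37→41, due 14, tardiness 27
#115: 41→44, due 7, tardiness 37
Maximum = 37.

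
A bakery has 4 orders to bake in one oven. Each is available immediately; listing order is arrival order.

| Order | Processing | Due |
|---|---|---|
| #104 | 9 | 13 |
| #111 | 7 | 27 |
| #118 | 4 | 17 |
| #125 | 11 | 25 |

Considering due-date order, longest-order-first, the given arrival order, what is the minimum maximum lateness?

4

EDD (increasing due date): #104 #118 #125 #111.
#104: 0→9, due 13, lateness -4
#118: 9→13, due 17, lateness -4
#125: 13→24, due 25, lateness -1
#111: 24→31, due 27, lateness 4
Maximum = 4.
LPT (decreasing processing time): #125 #104 #111 #118.
#125: 0→11, due 25, lateness -14
#104: 11→20, due 13, lateness 7
#111: 20→27, due 27, lateness 0
#118: 27→31, due 17, lateness 14
Maximum = 14.
FIFO (arrival order): #104 #111 #118 #125.
#104: 0→9, due 13, lateness -4
#111: 9→16, due 27, lateness -11
#118: 16→20, due 17, lateness 3
#125: 20→31, due 25, lateness 6
Maximum = 6.
EDD 4, LPT 14, FIFO 6 → minimum 4.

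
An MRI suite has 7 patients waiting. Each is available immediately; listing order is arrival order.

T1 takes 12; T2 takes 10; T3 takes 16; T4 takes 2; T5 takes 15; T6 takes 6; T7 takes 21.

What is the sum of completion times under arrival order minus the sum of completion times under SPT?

64

FIFO (arrival order): T1 T2 T3 T4 T5 T6 T7.
T1: 0→12
T2: 12→22
T3: 22→38
T4: 38→40
T5: 40→55
T6: 55→61
T7: 61→82
Sum = 12+22+38+40+55+61+82 = 310.
SPT (increasing processing time): T4 T6 T2 T1 T5 T3 T7.
T4: 0→2
T6: 2→8
T2: 8→18
T1: 18→30
T5: 30→45
T3: 45→61
T7: 61→82
Sum = 2+8+18+30+45+61+82 = 246.
Difference = 310 − 246 = 64.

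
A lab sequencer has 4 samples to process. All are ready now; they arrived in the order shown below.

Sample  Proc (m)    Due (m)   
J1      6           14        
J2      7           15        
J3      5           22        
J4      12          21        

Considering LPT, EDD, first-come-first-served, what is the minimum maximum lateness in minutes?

8

LPT (decreasing processing time): J4 J2 J1 J3.
J4: 0→12, due 21, lateness -9
J2: 12→19, due 15, lateness 4
J1: 19→25, due 14, lateness 11
J3: 25→30, due 22, lateness 8
Maximum = 11.
EDD (increasing due date): J1 J2 J4 J3.
J1: 0→6, due 14, lateness -8
J2: 6→13, due 15, lateness -2
J4: 13→25, due 21, lateness 4
J3: 25→30, due 22, lateness 8
Maximum = 8.
FIFO (arrival order): J1 J2 J3 J4.
J1: 0→6, due 14, lateness -8
J2: 6→13, due 15, lateness -2
J3: 13→18, due 22, lateness -4
J4: 18→30, due 21, lateness 9
Maximum = 9.
LPT 11, EDD 8, FIFO 9 → minimum 8.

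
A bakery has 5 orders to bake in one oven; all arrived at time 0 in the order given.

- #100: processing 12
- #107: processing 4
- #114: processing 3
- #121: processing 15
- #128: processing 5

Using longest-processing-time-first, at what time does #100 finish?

27

LPT (decreasing processing time): #121 #100 #128 #107 #114.
#121: 0→15
#100: 15→27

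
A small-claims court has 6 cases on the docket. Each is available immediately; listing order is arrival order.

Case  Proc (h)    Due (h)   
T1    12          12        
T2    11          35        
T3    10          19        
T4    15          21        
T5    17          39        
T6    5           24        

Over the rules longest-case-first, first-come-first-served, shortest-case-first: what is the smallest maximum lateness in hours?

32

LPT (decreasing processing time): T5 T4 T1 T2 T3 T6.
T5: 0→17, due 39, lateness -22
T4: 17→32, due 21, lateness 11
T1: 32→44, due 12, lateness 32
T2: 44→55, due 35, lateness 20
T3: 55→65, due 19, lateness 46
T6: 65→70, due 24, lateness 46
Maximum = 46.
FIFO (arrival order): T1 T2 T3 T4 T5 T6.
T1: 0→12, due 12, lateness 0
T2: 12→23, due 35, lateness -12
T3: 23→33, due 19, lateness 14
T4: 33→48, due 21, lateness 27
T5: 48→65, due 39, lateness 26
T6: 65→70, due 24, lateness 46
Maximum = 46.
SPT (increasing processing time): T6 T3 T2 T1 T4 T5.
T6: 0→5, due 24, lateness -19
T3: 5→15, due 19, lateness -4
T2: 15→26, due 35, lateness -9
T1: 26→38, due 12, lateness 26
T4: 38→53, due 21, lateness 32
T5: 53→70, due 39, lateness 31
Maximum = 32.
LPT 46, FIFO 46, SPT 32 → minimum 32.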